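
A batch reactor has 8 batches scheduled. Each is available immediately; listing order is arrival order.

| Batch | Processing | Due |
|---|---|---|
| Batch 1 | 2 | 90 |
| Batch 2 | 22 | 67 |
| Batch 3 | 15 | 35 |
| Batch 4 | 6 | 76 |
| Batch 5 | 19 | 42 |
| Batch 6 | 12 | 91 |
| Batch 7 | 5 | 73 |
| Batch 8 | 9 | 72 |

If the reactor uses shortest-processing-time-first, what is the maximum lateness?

SPT (increasing processing time): Batch 1 Batch 7 Batch 4 Batch 8 Batch 6 Batch 3 Batch 5 Batch 2.
Batch 1: 0→2, due 90, lateness -88
Batch 7: 2→7, due 73, lateness -66
Batch 4: 7→13, due 76, lateness -63
Batch 8: 13→22, due 72, lateness -50
Batch 6: 22→34, due 91, lateness -57
Batch 3: 34→49, due 35, lateness 14
Batch 5: 49→68, due 42, lateness 26
Batch 2: 68→90, due 67, lateness 23
Maximum = 26.

26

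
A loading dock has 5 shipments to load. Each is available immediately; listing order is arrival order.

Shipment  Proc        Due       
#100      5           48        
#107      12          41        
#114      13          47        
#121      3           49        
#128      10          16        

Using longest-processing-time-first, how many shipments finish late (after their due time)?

1

LPT (decreasing processing time): #114 #107 #128 #100 #121.
#114: 0→13, due 47, tardiness 0
#107: 13→25, due 41, tardiness 0
#128: 25→35, due 16, tardiness 19
#100: 35→40, due 48, tardiness 0
#121: 40→43, due 49, tardiness 0
Late shipments: 1.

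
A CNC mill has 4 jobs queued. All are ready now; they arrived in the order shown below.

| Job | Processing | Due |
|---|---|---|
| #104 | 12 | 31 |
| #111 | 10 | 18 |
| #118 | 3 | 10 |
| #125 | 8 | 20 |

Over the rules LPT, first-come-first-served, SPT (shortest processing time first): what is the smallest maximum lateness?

LPT (decreasing processing time): #104 #111 #125 #118.
#104: 0→12, due 31, lateness -19
#111: 12→22, due 18, lateness 4
#125: 22→30, due 20, lateness 10
#118: 30→33, due 10, lateness 23
Maximum = 23.
FIFO (arrival order): #104 #111 #118 #125.
#104: 0→12, due 31, lateness -19
#111: 12→22, due 18, lateness 4
#118: 22→25, due 10, lateness 15
#125: 25→33, due 20, lateness 13
Maximum = 15.
SPT (increasing processing time): #118 #125 #111 #104.
#118: 0→3, due 10, lateness -7
#125: 3→11, due 20, lateness -9
#111: 11→21, due 18, lateness 3
#104: 21→33, due 31, lateness 2
Maximum = 3.
LPT 23, FIFO 15, SPT 3 → minimum 3.

3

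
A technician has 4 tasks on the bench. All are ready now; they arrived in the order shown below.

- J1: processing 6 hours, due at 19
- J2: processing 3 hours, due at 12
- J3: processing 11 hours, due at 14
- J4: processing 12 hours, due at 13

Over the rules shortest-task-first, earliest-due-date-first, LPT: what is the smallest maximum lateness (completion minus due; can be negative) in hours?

SPT (increasing processing time): J2 J1 J3 J4.
J2: 0→3, due 12, lateness -9
J1: 3→9, due 19, lateness -10
J3: 9→20, due 14, lateness 6
J4: 20→32, due 13, lateness 19
Maximum = 19.
EDD (increasing due date): J2 J4 J3 J1.
J2: 0→3, due 12, lateness -9
J4: 3→15, due 13, lateness 2
J3: 15→26, due 14, lateness 12
J1: 26→32, due 19, lateness 13
Maximum = 13.
LPT (decreasing processing time): J4 J3 J1 J2.
J4: 0→12, due 13, lateness -1
J3: 12→23, due 14, lateness 9
J1: 23→29, due 19, lateness 10
J2: 29→32, due 12, lateness 20
Maximum = 20.
SPT 19, EDD 13, LPT 20 → minimum 13.

13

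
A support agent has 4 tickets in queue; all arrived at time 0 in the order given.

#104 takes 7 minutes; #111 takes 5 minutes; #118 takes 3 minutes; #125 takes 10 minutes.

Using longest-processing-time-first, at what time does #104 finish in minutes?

LPT (decreasing processing time): #125 #104 #111 #118.
#125: 0→10
#104: 10→17

17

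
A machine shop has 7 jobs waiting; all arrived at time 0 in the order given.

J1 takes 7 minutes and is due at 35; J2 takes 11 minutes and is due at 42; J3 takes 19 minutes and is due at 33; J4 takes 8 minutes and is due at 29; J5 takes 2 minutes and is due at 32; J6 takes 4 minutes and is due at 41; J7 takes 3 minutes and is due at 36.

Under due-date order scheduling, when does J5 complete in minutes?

10

EDD (increasing due date): J4 J5 J3 J1 J7 J6 J2.
J4: 0→8
J5: 8→10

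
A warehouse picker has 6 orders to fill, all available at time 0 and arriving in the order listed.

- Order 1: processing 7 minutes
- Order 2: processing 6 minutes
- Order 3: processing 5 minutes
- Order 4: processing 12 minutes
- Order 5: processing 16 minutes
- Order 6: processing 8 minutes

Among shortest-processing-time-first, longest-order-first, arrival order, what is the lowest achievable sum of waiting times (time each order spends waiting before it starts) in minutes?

SPT (increasing processing time): Order 3 Order 2 Order 1 Order 6 Order 4 Order 5.
Order 3: waits 0, runs 0→5
Order 2: waits 5, runs 5→11
Order 1: waits 11, runs 11→18
Order 6: waits 18, runs 18→26
Order 4: waits 26, runs 26→38
Order 5: waits 38, runs 38→54
Sum = 0+5+11+18+26+38 = 98.
LPT (decreasing processing time): Order 5 Order 4 Order 6 Order 1 Order 2 Order 3.
Order 5: waits 0, runs 0→16
Order 4: waits 16, runs 16→28
Order 6: waits 28, runs 28→36
Order 1: waits 36, runs 36→43
Order 2: waits 43, runs 43→49
Order 3: waits 49, runs 49→54
Sum = 0+16+28+36+43+49 = 172.
FIFO (arrival order): Order 1 Order 2 Order 3 Order 4 Order 5 Order 6.
Order 1: waits 0, runs 0→7
Order 2: waits 7, runs 7→13
Order 3: waits 13, runs 13→18
Order 4: waits 18, runs 18→30
Order 5: waits 30, runs 30→46
Order 6: waits 46, runs 46→54
Sum = 0+7+13+18+30+46 = 114.
SPT 98, LPT 172, FIFO 114 → minimum 98.

98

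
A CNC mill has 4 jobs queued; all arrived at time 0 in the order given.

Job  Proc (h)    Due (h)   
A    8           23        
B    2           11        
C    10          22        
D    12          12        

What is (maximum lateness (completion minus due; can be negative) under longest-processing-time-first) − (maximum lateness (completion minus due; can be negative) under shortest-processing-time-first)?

LPT (decreasing processing time): D C A B.
D: 0→12, due 12, lateness 0
C: 12→22, due 22, lateness 0
A: 22→30, due 23, lateness 7
B: 30→32, due 11, lateness 21
Maximum = 21.
SPT (increasing processing time): B A C D.
B: 0→2, due 11, lateness -9
A: 2→10, due 23, lateness -13
C: 10→20, due 22, lateness -2
D: 20→32, due 12, lateness 20
Maximum = 20.
Difference = 21 − 20 = 1.

1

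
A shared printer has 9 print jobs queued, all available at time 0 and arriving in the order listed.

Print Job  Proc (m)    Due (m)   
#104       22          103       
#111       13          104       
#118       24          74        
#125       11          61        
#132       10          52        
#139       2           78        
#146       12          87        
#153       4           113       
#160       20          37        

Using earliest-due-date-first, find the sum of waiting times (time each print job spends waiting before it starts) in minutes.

517

EDD (increasing due date): #160 #132 #125 #118 #139 #146 #104 #111 #153.
#160: waits 0, runs 0→20
#132: waits 20, runs 20→30
#125: waits 30, runs 30→41
#118: waits 41, runs 41→65
#139: waits 65, runs 65→67
#146: waits 67, runs 67→79
#104: waits 79, runs 79→101
#111: waits 101, runs 101→114
#153: waits 114, runs 114→118
Sum = 0+20+30+41+65+67+79+101+114 = 517.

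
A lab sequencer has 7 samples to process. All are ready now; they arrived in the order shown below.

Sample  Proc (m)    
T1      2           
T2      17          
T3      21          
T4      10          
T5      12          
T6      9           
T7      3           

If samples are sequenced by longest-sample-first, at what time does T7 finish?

72

LPT (decreasing processing time): T3 T2 T5 T4 T6 T7 T1.
T3: 0→21
T2: 21→38
T5: 38→50
T4: 50→60
T6: 60→69
T7: 69→72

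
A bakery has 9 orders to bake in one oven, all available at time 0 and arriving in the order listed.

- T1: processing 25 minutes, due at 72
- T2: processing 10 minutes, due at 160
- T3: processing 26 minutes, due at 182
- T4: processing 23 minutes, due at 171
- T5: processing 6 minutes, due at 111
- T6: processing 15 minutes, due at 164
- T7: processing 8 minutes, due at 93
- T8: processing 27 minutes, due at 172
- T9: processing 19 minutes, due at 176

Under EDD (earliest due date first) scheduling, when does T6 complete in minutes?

EDD (increasing due date): T1 T7 T5 T2 T6 T4 T8 T9 T3.
T1: 0→25
T7: 25→33
T5: 33→39
T2: 39→49
T6: 49→64

64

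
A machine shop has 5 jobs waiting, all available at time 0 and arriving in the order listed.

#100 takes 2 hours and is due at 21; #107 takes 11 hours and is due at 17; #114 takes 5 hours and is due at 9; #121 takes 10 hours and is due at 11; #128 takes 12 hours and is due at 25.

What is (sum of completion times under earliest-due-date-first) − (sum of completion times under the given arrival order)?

13

EDD (increasing due date): #114 #121 #107 #100 #128.
#114: 0→5
#121: 5→15
#107: 15→26
#100: 26→28
#128: 28→40
Sum = 5+15+26+28+40 = 114.
FIFO (arrival order): #100 #107 #114 #121 #128.
#100: 0→2
#107: 2→13
#114: 13→18
#121: 18→28
#128: 28→40
Sum = 2+13+18+28+40 = 101.
Difference = 114 − 101 = 13.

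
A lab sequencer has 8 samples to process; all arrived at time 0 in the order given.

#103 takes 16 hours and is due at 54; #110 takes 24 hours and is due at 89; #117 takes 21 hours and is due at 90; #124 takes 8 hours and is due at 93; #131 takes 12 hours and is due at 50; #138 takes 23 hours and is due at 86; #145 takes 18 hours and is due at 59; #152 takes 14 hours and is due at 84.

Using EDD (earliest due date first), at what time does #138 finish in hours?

83

EDD (increasing due date): #131 #103 #145 #152 #138 #110 #117 #124.
#131: 0→12
#103: 12→28
#145: 28→46
#152: 46→60
#138: 60→83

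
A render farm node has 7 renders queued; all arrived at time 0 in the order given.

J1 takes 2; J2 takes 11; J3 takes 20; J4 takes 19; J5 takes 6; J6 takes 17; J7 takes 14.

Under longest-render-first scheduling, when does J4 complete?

39

LPT (decreasing processing time): J3 J4 J6 J7 J2 J5 J1.
J3: 0→20
J4: 20→39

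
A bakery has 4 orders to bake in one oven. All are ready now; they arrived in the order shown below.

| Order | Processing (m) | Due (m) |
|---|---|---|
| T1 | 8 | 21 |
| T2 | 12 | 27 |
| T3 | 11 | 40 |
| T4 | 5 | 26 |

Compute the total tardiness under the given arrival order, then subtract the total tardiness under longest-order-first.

-10

FIFO (arrival order): T1 T2 T3 T4.
T1: 0→8, due 21, tardiness 0
T2: 8→20, due 27, tardiness 0
T3: 20→31, due 40, tardiness 0
T4: 31→36, due 26, tardiness 10
Sum = 0+0+0+10 = 10.
LPT (decreasing processing time): T2 T3 T1 T4.
T2: 0→12, due 27, tardiness 0
T3: 12→23, due 40, tardiness 0
T1: 23→31, due 21, tardiness 10
T4: 31→36, due 26, tardiness 10
Sum = 0+0+10+10 = 20.
Difference = 10 − 20 = -10.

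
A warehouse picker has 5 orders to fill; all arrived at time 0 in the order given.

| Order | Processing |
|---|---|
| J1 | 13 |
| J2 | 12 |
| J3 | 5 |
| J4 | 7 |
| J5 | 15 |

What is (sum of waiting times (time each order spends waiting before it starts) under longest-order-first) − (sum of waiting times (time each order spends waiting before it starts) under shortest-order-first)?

LPT (decreasing processing time): J5 J1 J2 J4 J3.
J5: waits 0, runs 0→15
J1: waits 15, runs 15→28
J2: waits 28, runs 28→40
J4: waits 40, runs 40→47
J3: waits 47, runs 47→52
Sum = 0+15+28+40+47 = 130.
SPT (increasing processing time): J3 J4 J2 J1 J5.
J3: waits 0, runs 0→5
J4: waits 5, runs 5→12
J2: waits 12, runs 12→24
J1: waits 24, runs 24→37
J5: waits 37, runs 37→52
Sum = 0+5+12+24+37 = 78.
Difference = 130 − 78 = 52.

52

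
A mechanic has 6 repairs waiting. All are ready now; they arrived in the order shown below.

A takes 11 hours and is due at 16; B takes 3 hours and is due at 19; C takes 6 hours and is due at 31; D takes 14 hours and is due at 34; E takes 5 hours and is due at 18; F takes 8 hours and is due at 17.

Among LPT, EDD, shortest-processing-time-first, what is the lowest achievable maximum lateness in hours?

13

LPT (decreasing processing time): D A F C E B.
D: 0→14, due 34, lateness -20
A: 14→25, due 16, lateness 9
F: 25→33, due 17, lateness 16
C: 33→39, due 31, lateness 8
E: 39→44, due 18, lateness 26
B: 44→47, due 19, lateness 28
Maximum = 28.
EDD (increasing due date): A F E B C D.
A: 0→11, due 16, lateness -5
F: 11→19, due 17, lateness 2
E: 19→24, due 18, lateness 6
B: 24→27, due 19, lateness 8
C: 27→33, due 31, lateness 2
D: 33→47, due 34, lateness 13
Maximum = 13.
SPT (increasing processing time): B E C F A D.
B: 0→3, due 19, lateness -16
E: 3→8, due 18, lateness -10
C: 8→14, due 31, lateness -17
F: 14→22, due 17, lateness 5
A: 22→33, due 16, lateness 17
D: 33→47, due 34, lateness 13
Maximum = 17.
LPT 28, EDD 13, SPT 17 → minimum 13.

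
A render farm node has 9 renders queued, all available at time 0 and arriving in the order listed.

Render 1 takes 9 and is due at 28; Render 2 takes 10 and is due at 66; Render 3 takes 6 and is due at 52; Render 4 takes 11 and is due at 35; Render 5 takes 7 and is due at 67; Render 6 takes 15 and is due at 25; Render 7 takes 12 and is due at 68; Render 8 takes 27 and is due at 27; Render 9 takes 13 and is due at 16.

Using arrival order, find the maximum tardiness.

FIFO (arrival order): Render 1 Render 2 Render 3 Render 4 Render 5 Render 6 Render 7 Render 8 Render 9.
Render 1: 0→9, due 28, tardiness 0
Render 2: 9→19, due 66, tardiness 0
Render 3: 19→25, due 52, tardiness 0
Render 4: 25→36, due 35, tardiness 1
Render 5: 36→43, due 67, tardiness 0
Render 6: 43→58, due 25, tardiness 33
Render 7: 58→70, due 68, tardiness 2
Render 8: 70→97, due 27, tardiness 70
Render 9: 97→110, due 16, tardiness 94
Maximum = 94.

94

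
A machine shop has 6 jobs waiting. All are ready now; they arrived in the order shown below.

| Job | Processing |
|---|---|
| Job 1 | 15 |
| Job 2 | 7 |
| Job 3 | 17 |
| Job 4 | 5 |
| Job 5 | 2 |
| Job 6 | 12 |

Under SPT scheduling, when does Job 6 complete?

26

SPT (increasing processing time): Job 5 Job 4 Job 2 Job 6 Job 1 Job 3.
Job 5: 0→2
Job 4: 2→7
Job 2: 7→14
Job 6: 14→26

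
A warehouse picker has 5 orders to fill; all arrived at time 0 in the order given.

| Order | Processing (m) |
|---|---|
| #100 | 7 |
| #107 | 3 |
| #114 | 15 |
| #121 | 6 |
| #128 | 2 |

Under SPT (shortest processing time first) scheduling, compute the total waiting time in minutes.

36

SPT (increasing processing time): #128 #107 #121 #100 #114.
#128: waits 0, runs 0→2
#107: waits 2, runs 2→5
#121: waits 5, runs 5→11
#100: waits 11, runs 11→18
#114: waits 18, runs 18→33
Sum = 0+2+5+11+18 = 36.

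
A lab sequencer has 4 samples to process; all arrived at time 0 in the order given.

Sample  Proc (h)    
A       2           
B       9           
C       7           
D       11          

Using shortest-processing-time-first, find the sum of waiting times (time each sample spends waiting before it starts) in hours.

29

SPT (increasing processing time): A C B D.
A: waits 0, runs 0→2
C: waits 2, runs 2→9
B: waits 9, runs 9→18
D: waits 18, runs 18→29
Sum = 0+2+9+18 = 29.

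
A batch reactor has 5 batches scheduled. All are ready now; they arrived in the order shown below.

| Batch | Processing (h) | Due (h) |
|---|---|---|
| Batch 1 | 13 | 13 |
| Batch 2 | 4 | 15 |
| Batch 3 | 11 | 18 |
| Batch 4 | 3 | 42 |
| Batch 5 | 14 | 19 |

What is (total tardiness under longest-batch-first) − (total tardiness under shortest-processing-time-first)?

20

LPT (decreasing processing time): Batch 5 Batch 1 Batch 3 Batch 2 Batch 4.
Batch 5: 0→14, due 19, tardiness 0
Batch 1: 14→27, due 13, tardiness 14
Batch 3: 27→38, due 18, tardiness 20
Batch 2: 38→42, due 15, tardiness 27
Batch 4: 42→45, due 42, tardiness 3
Sum = 0+14+20+27+3 = 64.
SPT (increasing processing time): Batch 4 Batch 2 Batch 3 Batch 1 Batch 5.
Batch 4: 0→3, due 42, tardiness 0
Batch 2: 3→7, due 15, tardiness 0
Batch 3: 7→18, due 18, tardiness 0
Batch 1: 18→31, due 13, tardiness 18
Batch 5: 31→45, due 19, tardiness 26
Sum = 0+0+0+18+26 = 44.
Difference = 64 − 44 = 20.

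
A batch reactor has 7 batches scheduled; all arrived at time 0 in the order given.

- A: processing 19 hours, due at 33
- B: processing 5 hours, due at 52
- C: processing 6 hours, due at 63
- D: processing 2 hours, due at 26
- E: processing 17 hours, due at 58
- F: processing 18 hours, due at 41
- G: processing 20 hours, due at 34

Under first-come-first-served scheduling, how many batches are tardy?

3

FIFO (arrival order): A B C D E F G.
A: 0→19, due 33, tardiness 0
B: 19→24, due 52, tardiness 0
C: 24→30, due 63, tardiness 0
D: 30→32, due 26, tardiness 6
E: 32→49, due 58, tardiness 0
F: 49→67, due 41, tardiness 26
G: 67→87, due 34, tardiness 53
Late batches: 3.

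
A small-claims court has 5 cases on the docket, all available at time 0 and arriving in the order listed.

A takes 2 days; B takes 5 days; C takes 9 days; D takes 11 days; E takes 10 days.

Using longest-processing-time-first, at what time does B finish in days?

35

LPT (decreasing processing time): D E C B A.
D: 0→11
E: 11→21
C: 21→30
B: 30→35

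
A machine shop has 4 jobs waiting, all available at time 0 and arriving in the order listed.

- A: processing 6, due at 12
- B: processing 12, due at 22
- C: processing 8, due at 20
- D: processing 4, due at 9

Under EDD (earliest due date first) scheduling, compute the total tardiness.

EDD (increasing due date): D A C B.
D: 0→4, due 9, tardiness 0
A: 4→10, due 12, tardiness 0
C: 10→18, due 20, tardiness 0
B: 18→30, due 22, tardiness 8
Sum = 0+0+0+8 = 8.

8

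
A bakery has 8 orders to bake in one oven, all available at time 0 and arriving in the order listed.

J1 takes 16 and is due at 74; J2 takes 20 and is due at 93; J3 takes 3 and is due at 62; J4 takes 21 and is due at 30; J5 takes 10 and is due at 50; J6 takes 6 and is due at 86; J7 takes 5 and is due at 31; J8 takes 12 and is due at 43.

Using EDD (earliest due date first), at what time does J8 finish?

EDD (increasing due date): J4 J7 J8 J5 J3 J1 J6 J2.
J4: 0→21
J7: 21→26
J8: 26→38

38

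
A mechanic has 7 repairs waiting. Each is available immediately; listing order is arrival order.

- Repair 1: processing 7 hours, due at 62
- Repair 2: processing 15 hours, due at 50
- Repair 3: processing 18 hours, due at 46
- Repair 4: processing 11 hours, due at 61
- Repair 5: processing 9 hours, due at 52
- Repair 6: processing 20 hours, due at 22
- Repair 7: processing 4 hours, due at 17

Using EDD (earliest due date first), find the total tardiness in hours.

EDD (increasing due date): Repair 7 Repair 6 Repair 3 Repair 2 Repair 5 Repair 4 Repair 1.
Repair 7: 0→4, due 17, tardiness 0
Repair 6: 4→24, due 22, tardiness 2
Repair 3: 24→42, due 46, tardiness 0
Repair 2: 42→57, due 50, tardiness 7
Repair 5: 57→66, due 52, tardiness 14
Repair 4: 66→77, due 61, tardiness 16
Repair 1: 77→84, due 62, tardiness 22
Sum = 0+2+0+7+14+16+22 = 61.

61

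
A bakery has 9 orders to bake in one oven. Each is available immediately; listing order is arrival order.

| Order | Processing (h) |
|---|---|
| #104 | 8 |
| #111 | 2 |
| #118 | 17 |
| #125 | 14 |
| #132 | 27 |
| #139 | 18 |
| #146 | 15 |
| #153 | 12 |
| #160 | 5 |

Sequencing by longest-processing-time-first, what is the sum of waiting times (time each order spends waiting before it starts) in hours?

LPT (decreasing processing time): #132 #139 #118 #146 #125 #153 #104 #160 #111.
#132: waits 0, runs 0→27
#139: waits 27, runs 27→45
#118: waits 45, runs 45→62
#146: waits 62, runs 62→77
#125: waits 77, runs 77→91
#153: waits 91, runs 91→103
#104: waits 103, runs 103→111
#160: waits 111, runs 111→116
#111: waits 116, runs 116→118
Sum = 0+27+45+62+77+91+103+111+116 = 632.

632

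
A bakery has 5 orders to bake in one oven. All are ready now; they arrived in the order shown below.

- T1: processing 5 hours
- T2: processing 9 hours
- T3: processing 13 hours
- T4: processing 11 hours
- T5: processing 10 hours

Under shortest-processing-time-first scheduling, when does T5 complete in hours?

24

SPT (increasing processing time): T1 T2 T5 T4 T3.
T1: 0→5
T2: 5→14
T5: 14→24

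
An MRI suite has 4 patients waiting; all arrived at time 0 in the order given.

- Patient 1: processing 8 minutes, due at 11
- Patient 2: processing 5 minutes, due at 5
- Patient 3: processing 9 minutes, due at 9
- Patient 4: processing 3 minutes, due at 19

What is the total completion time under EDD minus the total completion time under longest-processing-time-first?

EDD (increasing due date): Patient 2 Patient 3 Patient 1 Patient 4.
Patient 2: 0→5
Patient 3: 5→14
Patient 1: 14→22
Patient 4: 22→25
Sum = 5+14+22+25 = 66.
LPT (decreasing processing time): Patient 3 Patient 1 Patient 2 Patient 4.
Patient 3: 0→9
Patient 1: 9→17
Patient 2: 17→22
Patient 4: 22→25
Sum = 9+17+22+25 = 73.
Difference = 66 − 73 = -7.

-7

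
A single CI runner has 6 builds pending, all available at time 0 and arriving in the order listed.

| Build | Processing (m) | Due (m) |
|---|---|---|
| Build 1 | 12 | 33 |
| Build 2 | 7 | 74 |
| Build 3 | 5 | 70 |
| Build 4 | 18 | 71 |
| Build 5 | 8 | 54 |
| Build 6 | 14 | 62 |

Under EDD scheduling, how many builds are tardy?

0

EDD (increasing due date): Build 1 Build 5 Build 6 Build 3 Build 4 Build 2.
Build 1: 0→12, due 33, tardiness 0
Build 5: 12→20, due 54, tardiness 0
Build 6: 20→34, due 62, tardiness 0
Build 3: 34→39, due 70, tardiness 0
Build 4: 39→57, due 71, tardiness 0
Build 2: 57→64, due 74, tardiness 0
Late builds: 0.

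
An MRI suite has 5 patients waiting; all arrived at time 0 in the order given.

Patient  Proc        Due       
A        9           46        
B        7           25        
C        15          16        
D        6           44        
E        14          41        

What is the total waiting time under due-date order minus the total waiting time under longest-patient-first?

-12

EDD (increasing due date): C B E D A.
C: waits 0, runs 0→15
B: waits 15, runs 15→22
E: waits 22, runs 22→36
D: waits 36, runs 36→42
A: waits 42, runs 42→51
Sum = 0+15+22+36+42 = 115.
LPT (decreasing processing time): C E A B D.
C: waits 0, runs 0→15
E: waits 15, runs 15→29
A: waits 29, runs 29→38
B: waits 38, runs 38→45
D: waits 45, runs 45→51
Sum = 0+15+29+38+45 = 127.
Difference = 115 − 127 = -12.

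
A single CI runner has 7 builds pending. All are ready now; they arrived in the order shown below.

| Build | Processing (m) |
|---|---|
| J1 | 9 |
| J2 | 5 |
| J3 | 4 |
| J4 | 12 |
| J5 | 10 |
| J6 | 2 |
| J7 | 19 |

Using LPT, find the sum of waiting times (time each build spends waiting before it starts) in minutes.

LPT (decreasing processing time): J7 J4 J5 J1 J2 J3 J6.
J7: waits 0, runs 0→19
J4: waits 19, runs 19→31
J5: waits 31, runs 31→41
J1: waits 41, runs 41→50
J2: waits 50, runs 50→55
J3: waits 55, runs 55→59
J6: waits 59, runs 59→61
Sum = 0+19+31+41+50+55+59 = 255.

255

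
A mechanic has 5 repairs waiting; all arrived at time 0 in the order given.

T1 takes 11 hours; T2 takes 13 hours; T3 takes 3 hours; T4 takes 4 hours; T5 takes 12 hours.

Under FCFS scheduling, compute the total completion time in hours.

FIFO (arrival order): T1 T2 T3 T4 T5.
T1: 0→11
T2: 11→24
T3: 24→27
T4: 27→31
T5: 31→43
Sum = 11+24+27+31+43 = 136.

136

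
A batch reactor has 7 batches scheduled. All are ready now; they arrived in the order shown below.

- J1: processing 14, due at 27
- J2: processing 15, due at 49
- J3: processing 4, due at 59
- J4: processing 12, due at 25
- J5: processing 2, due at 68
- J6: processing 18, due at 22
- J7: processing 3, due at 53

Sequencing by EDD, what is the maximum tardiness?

EDD (increasing due date): J6 J4 J1 J2 J7 J3 J5.
J6: 0→18, due 22, tardiness 0
J4: 18→30, due 25, tardiness 5
J1: 30→44, due 27, tardiness 17
J2: 44→59, due 49, tardiness 10
J7: 59→62, due 53, tardiness 9
J3: 62→66, due 59, tardiness 7
J5: 66→68, due 68, tardiness 0
Maximum = 17.

17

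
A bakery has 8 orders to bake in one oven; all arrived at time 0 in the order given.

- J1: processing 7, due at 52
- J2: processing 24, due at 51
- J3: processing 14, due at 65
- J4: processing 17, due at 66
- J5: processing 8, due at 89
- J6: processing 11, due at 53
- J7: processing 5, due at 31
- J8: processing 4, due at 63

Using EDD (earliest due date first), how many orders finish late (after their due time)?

EDD (increasing due date): J7 J2 J1 J6 J8 J3 J4 J5.
J7: 0→5, due 31, tardiness 0
J2: 5→29, due 51, tardiness 0
J1: 29→36, due 52, tardiness 0
J6: 36→47, due 53, tardiness 0
J8: 47→51, due 63, tardiness 0
J3: 51→65, due 65, tardiness 0
J4: 65→82, due 66, tardiness 16
J5: 82→90, due 89, tardiness 1
Late orders: 2.

2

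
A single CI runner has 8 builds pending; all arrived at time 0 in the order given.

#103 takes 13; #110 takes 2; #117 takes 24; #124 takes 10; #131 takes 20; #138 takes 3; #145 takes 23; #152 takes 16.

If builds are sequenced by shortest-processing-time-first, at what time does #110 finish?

2

SPT (increasing processing time): #110 #138 #124 #103 #152 #131 #145 #117.
#110: 0→2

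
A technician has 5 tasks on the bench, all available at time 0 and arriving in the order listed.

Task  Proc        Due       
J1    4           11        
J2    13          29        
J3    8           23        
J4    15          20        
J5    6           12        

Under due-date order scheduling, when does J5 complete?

EDD (increasing due date): J1 J5 J4 J3 J2.
J1: 0→4
J5: 4→10

10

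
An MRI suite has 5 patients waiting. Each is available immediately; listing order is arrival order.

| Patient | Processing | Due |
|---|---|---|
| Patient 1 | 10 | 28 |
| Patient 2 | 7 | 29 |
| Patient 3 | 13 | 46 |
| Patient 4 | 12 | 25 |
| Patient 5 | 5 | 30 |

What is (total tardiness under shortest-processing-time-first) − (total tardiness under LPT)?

SPT (increasing processing time): Patient 5 Patient 2 Patient 1 Patient 4 Patient 3.
Patient 5: 0→5, due 30, tardiness 0
Patient 2: 5→12, due 29, tardiness 0
Patient 1: 12→22, due 28, tardiness 0
Patient 4: 22→34, due 25, tardiness 9
Patient 3: 34→47, due 46, tardiness 1
Sum = 0+0+0+9+1 = 10.
LPT (decreasing processing time): Patient 3 Patient 4 Patient 1 Patient 2 Patient 5.
Patient 3: 0→13, due 46, tardiness 0
Patient 4: 13→25, due 25, tardiness 0
Patient 1: 25→35, due 28, tardiness 7
Patient 2: 35→42, due 29, tardiness 13
Patient 5: 42→47, due 30, tardiness 17
Sum = 0+0+7+13+17 = 37.
Difference = 10 − 37 = -27.

-27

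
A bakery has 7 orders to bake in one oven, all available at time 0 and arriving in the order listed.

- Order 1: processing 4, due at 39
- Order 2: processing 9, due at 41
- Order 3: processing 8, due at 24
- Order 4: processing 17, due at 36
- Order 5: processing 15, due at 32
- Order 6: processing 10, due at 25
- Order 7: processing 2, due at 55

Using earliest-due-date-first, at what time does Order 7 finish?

EDD (increasing due date): Order 3 Order 6 Order 5 Order 4 Order 1 Order 2 Order 7.
Order 3: 0→8
Order 6: 8→18
Order 5: 18→33
Order 4: 33→50
Order 1: 50→54
Order 2: 54→63
Order 7: 63→65

65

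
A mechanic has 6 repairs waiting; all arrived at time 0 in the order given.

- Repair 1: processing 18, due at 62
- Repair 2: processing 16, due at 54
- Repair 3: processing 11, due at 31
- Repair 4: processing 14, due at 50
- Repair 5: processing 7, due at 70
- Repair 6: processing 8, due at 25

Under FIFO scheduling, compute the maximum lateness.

49

FIFO (arrival order): Repair 1 Repair 2 Repair 3 Repair 4 Repair 5 Repair 6.
Repair 1: 0→18, due 62, lateness -44
Repair 2: 18→34, due 54, lateness -20
Repair 3: 34→45, due 31, lateness 14
Repair 4: 45→59, due 50, lateness 9
Repair 5: 59→66, due 70, lateness -4
Repair 6: 66→74, due 25, lateness 49
Maximum = 49.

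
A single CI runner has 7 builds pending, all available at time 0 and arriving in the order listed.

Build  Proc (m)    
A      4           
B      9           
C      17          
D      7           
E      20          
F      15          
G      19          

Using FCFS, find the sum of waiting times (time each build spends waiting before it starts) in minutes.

FIFO (arrival order): A B C D E F G.
A: waits 0, runs 0→4
B: waits 4, runs 4→13
C: waits 13, runs 13→30
D: waits 30, runs 30→37
E: waits 37, runs 37→57
F: waits 57, runs 57→72
G: waits 72, runs 72→91
Sum = 0+4+13+30+37+57+72 = 213.

213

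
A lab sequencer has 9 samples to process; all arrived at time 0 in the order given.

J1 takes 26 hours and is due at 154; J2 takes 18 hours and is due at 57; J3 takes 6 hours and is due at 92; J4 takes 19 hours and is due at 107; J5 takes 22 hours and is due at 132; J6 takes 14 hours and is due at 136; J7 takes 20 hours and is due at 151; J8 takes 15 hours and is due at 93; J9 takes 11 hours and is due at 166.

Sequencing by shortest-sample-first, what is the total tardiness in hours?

SPT (increasing processing time): J3 J9 J6 J8 J2 J4 J7 J5 J1.
J3: 0→6, due 92, tardiness 0
J9: 6→17, due 166, tardiness 0
J6: 17→31, due 136, tardiness 0
J8: 31→46, due 93, tardiness 0
J2: 46→64, due 57, tardiness 7
J4: 64→83, due 107, tardiness 0
J7: 83→103, due 151, tardiness 0
J5: 103→125, due 132, tardiness 0
J1: 125→151, due 154, tardiness 0
Sum = 0+0+0+0+7+0+0+0+0 = 7.

7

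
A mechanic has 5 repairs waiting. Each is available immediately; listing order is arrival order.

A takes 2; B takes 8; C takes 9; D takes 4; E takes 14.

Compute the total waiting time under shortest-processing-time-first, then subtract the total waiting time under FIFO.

-9

SPT (increasing processing time): A D B C E.
A: waits 0, runs 0→2
D: waits 2, runs 2→6
B: waits 6, runs 6→14
C: waits 14, runs 14→23
E: waits 23, runs 23→37
Sum = 0+2+6+14+23 = 45.
FIFO (arrival order): A B C D E.
A: waits 0, runs 0→2
B: waits 2, runs 2→10
C: waits 10, runs 10→19
D: waits 19, runs 19→23
E: waits 23, runs 23→37
Sum = 0+2+10+19+23 = 54.
Difference = 45 − 54 = -9.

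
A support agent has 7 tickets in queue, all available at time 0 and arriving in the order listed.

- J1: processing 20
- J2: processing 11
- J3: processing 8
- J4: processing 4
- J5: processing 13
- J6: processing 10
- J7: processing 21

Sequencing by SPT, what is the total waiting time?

183

SPT (increasing processing time): J4 J3 J6 J2 J5 J1 J7.
J4: waits 0, runs 0→4
J3: waits 4, runs 4→12
J6: waits 12, runs 12→22
J2: waits 22, runs 22→33
J5: waits 33, runs 33→46
J1: waits 46, runs 46→66
J7: waits 66, runs 66→87
Sum = 0+4+12+22+33+46+66 = 183.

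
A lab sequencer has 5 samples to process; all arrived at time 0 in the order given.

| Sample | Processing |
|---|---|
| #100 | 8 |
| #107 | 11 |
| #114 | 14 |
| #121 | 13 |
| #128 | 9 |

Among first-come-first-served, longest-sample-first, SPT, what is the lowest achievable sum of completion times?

149

FIFO (arrival order): #100 #107 #114 #121 #128.
#100: 0→8
#107: 8→19
#114: 19→33
#121: 33→46
#128: 46→55
Sum = 8+19+33+46+55 = 161.
LPT (decreasing processing time): #114 #121 #107 #128 #100.
#114: 0→14
#121: 14→27
#107: 27→38
#128: 38→47
#100: 47→55
Sum = 14+27+38+47+55 = 181.
SPT (increasing processing time): #100 #128 #107 #121 #114.
#100: 0→8
#128: 8→17
#107: 17→28
#121: 28→41
#114: 41→55
Sum = 8+17+28+41+55 = 149.
FIFO 161, LPT 181, SPT 149 → minimum 149.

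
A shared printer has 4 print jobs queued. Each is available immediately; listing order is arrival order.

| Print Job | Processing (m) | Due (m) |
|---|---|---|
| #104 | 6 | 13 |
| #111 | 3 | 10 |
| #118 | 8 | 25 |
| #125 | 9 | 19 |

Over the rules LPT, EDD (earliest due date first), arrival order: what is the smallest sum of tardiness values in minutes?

LPT (decreasing processing time): #125 #118 #104 #111.
#125: 0→9, due 19, tardiness 0
#118: 9→17, due 25, tardiness 0
#104: 17→23, due 13, tardiness 10
#111: 23→26, due 10, tardiness 16
Sum = 0+0+10+16 = 26.
EDD (increasing due date): #111 #104 #125 #118.
#111: 0→3, due 10, tardiness 0
#104: 3→9, due 13, tardiness 0
#125: 9→18, due 19, tardiness 0
#118: 18→26, due 25, tardiness 1
Sum = 0+0+0+1 = 1.
FIFO (arrival order): #104 #111 #118 #125.
#104: 0→6, due 13, tardiness 0
#111: 6→9, due 10, tardiness 0
#118: 9→17, due 25, tardiness 0
#125: 17→26, due 19, tardiness 7
Sum = 0+0+0+7 = 7.
LPT 26, EDD 1, FIFO 7 → minimum 1.

1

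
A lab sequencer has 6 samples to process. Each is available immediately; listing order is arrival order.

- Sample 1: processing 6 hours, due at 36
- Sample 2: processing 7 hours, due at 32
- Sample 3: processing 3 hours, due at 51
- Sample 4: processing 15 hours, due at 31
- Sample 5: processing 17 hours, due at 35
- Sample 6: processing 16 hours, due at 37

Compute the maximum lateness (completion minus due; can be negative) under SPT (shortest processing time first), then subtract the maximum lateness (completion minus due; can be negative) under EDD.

SPT (increasing processing time): Sample 3 Sample 1 Sample 2 Sample 4 Sample 6 Sample 5.
Sample 3: 0→3, due 51, lateness -48
Sample 1: 3→9, due 36, lateness -27
Sample 2: 9→16, due 32, lateness -16
Sample 4: 16→31, due 31, lateness 0
Sample 6: 31→47, due 37, lateness 10
Sample 5: 47→64, due 35, lateness 29
Maximum = 29.
EDD (increasing due date): Sample 4 Sample 2 Sample 5 Sample 1 Sample 6 Sample 3.
Sample 4: 0→15, due 31, lateness -16
Sample 2: 15→22, due 32, lateness -10
Sample 5: 22→39, due 35, lateness 4
Sample 1: 39→45, due 36, lateness 9
Sample 6: 45→61, due 37, lateness 24
Sample 3: 61→64, due 51, lateness 13
Maximum = 24.
Difference = 29 − 24 = 5.

5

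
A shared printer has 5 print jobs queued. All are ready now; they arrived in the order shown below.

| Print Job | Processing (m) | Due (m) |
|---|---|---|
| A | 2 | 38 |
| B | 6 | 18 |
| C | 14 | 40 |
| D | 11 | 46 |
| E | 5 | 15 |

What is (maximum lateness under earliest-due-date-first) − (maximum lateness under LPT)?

-28

EDD (increasing due date): E B A C D.
E: 0→5, due 15, lateness -10
B: 5→11, due 18, lateness -7
A: 11→13, due 38, lateness -25
C: 13→27, due 40, lateness -13
D: 27→38, due 46, lateness -8
Maximum = -7.
LPT (decreasing processing time): C D B E A.
C: 0→14, due 40, lateness -26
D: 14→25, due 46, lateness -21
B: 25→31, due 18, lateness 13
E: 31→36, due 15, lateness 21
A: 36→38, due 38, lateness 0
Maximum = 21.
Difference = -7 − 21 = -28.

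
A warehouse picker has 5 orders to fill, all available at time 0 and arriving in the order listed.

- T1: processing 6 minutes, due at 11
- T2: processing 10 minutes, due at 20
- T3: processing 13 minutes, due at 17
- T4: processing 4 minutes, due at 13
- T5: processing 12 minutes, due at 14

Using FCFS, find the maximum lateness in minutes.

31

FIFO (arrival order): T1 T2 T3 T4 T5.
T1: 0→6, due 11, lateness -5
T2: 6→16, due 20, lateness -4
T3: 16→29, due 17, lateness 12
T4: 29→33, due 13, lateness 20
T5: 33→45, due 14, lateness 31
Maximum = 31.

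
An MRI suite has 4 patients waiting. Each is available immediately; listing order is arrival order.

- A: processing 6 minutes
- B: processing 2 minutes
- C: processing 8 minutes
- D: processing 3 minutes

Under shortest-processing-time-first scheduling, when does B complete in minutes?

SPT (increasing processing time): B D A C.
B: 0→2

2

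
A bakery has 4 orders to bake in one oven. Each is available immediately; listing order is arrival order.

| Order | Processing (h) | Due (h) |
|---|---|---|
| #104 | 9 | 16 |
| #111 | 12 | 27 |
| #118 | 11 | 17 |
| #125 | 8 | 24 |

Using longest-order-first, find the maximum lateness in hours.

LPT (decreasing processing time): #111 #118 #104 #125.
#111: 0→12, due 27, lateness -15
#118: 12→23, due 17, lateness 6
#104: 23→32, due 16, lateness 16
#125: 32→40, due 24, lateness 16
Maximum = 16.

16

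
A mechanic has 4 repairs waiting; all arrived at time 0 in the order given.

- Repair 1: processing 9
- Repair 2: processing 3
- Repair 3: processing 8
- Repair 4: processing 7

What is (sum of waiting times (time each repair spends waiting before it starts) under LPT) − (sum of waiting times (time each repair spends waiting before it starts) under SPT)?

LPT (decreasing processing time): Repair 1 Repair 3 Repair 4 Repair 2.
Repair 1: waits 0, runs 0→9
Repair 3: waits 9, runs 9→17
Repair 4: waits 17, runs 17→24
Repair 2: waits 24, runs 24→27
Sum = 0+9+17+24 = 50.
SPT (increasing processing time): Repair 2 Repair 4 Repair 3 Repair 1.
Repair 2: waits 0, runs 0→3
Repair 4: waits 3, runs 3→10
Repair 3: waits 10, runs 10→18
Repair 1: waits 18, runs 18→27
Sum = 0+3+10+18 = 31.
Difference = 50 − 31 = 19.

19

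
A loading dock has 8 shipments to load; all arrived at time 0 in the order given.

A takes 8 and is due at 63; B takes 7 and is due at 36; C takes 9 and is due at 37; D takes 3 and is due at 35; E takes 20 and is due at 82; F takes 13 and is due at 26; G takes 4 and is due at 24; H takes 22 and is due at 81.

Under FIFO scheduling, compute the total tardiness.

FIFO (arrival order): A B C D E F G H.
A: 0→8, due 63, tardiness 0
B: 8→15, due 36, tardiness 0
C: 15→24, due 37, tardiness 0
D: 24→27, due 35, tardiness 0
E: 27→47, due 82, tardiness 0
F: 47→60, due 26, tardiness 34
G: 60→64, due 24, tardiness 40
H: 64→86, due 81, tardiness 5
Sum = 0+0+0+0+0+34+40+5 = 79.

79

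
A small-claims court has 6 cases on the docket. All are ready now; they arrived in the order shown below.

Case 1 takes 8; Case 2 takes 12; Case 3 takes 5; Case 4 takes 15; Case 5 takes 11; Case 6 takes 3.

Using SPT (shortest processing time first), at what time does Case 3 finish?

8

SPT (increasing processing time): Case 6 Case 3 Case 1 Case 5 Case 2 Case 4.
Case 6: 0→3
Case 3: 3→8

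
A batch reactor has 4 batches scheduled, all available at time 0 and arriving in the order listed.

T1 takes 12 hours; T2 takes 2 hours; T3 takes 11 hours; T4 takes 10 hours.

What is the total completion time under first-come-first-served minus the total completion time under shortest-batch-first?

FIFO (arrival order): T1 T2 T3 T4.
T1: 0→12
T2: 12→14
T3: 14→25
T4: 25→35
Sum = 12+14+25+35 = 86.
SPT (increasing processing time): T2 T4 T3 T1.
T2: 0→2
T4: 2→12
T3: 12→23
T1: 23→35
Sum = 2+12+23+35 = 72.
Difference = 86 − 72 = 14.

14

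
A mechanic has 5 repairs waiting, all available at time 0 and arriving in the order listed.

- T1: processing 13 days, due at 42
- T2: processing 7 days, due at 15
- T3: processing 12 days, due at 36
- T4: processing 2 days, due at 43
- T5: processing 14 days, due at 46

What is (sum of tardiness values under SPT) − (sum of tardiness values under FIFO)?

SPT (increasing processing time): T4 T2 T3 T1 T5.
T4: 0→2, due 43, tardiness 0
T2: 2→9, due 15, tardiness 0
T3: 9→21, due 36, tardiness 0
T1: 21→34, due 42, tardiness 0
T5: 34→48, due 46, tardiness 2
Sum = 0+0+0+0+2 = 2.
FIFO (arrival order): T1 T2 T3 T4 T5.
T1: 0→13, due 42, tardiness 0
T2: 13→20, due 15, tardiness 5
T3: 20→32, due 36, tardiness 0
T4: 32→34, due 43, tardiness 0
T5: 34→48, due 46, tardiness 2
Sum = 0+5+0+0+2 = 7.
Difference = 2 − 7 = -5.

-5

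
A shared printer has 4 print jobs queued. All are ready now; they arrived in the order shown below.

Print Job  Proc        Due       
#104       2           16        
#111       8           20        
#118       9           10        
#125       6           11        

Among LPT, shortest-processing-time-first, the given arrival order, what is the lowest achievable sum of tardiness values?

15

LPT (decreasing processing time): #118 #111 #125 #104.
#118: 0→9, due 10, tardiness 0
#111: 9→17, due 20, tardiness 0
#125: 17→23, due 11, tardiness 12
#104: 23→25, due 16, tardiness 9
Sum = 0+0+12+9 = 21.
SPT (increasing processing time): #104 #125 #111 #118.
#104: 0→2, due 16, tardiness 0
#125: 2→8, due 11, tardiness 0
#111: 8→16, due 20, tardiness 0
#118: 16→25, due 10, tardiness 15
Sum = 0+0+0+15 = 15.
FIFO (arrival order): #104 #111 #118 #125.
#104: 0→2, due 16, tardiness 0
#111: 2→10, due 20, tardiness 0
#118: 10→19, due 10, tardiness 9
#125: 19→25, due 11, tardiness 14
Sum = 0+0+9+14 = 23.
LPT 21, SPT 15, FIFO 23 → minimum 15.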